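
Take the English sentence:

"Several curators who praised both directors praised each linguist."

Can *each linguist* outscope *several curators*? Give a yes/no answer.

The relative clause *who praised both directors* modifies *several curators*, but *each linguist* is not inside that relative clause — it is an argument of the matrix verb.
QR within a single clause is free, so the lower quantifier may take scope over the higher one.

Yes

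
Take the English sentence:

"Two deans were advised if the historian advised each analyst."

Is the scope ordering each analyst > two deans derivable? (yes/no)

*each analyst* occurs within the adjunct clause *if the historian advised each analyst*.
Scope out of an adjunct clause is unavailable: QR respects the adjunct-island constraint.
*each analyst* is confined to the island and cannot take scope over *two deans*.

No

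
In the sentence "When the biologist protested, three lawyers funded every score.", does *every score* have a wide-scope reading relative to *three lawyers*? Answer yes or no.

Neither queried DP is inside the adjunct, so the adjunct-island constraint does not apply.
QR within a single clause is free, so the lower quantifier may take scope over the higher one.
Both orderings are possible: *three lawyers* > *every score* and *every score* > *three lawyers*.

Yes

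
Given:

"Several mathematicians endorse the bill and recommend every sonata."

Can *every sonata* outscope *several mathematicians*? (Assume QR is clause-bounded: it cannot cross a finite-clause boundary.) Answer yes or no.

Structurally, *every sonata* is inside one conjunct of the coordinate structure (*recommend every sonata*).
A quantifier cannot raise out of one conjunct of a coordination across the whole coordinate structure — the CSC applies to QR.
Hence only narrow scope for *every sonata* (under *several mathematicians*) survives.

No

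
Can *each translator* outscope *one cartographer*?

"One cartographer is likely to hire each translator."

Yes

*each translator* is inside a raising infinitive, which is transparent to QR (no CP barrier), so it behaves as a matrix argument.
Nothing blocks QR of the lower DP to a position above the higher one, so inverse scope is available.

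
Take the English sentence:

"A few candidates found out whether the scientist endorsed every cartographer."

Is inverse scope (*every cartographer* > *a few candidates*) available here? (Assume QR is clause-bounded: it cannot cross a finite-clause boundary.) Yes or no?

No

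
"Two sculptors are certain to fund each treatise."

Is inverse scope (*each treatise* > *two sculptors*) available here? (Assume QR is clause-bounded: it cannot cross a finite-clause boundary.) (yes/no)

Yes

Infinitival complements of raising predicates do not block QR; *each treatise* and *two sculptors* are effectively clausemates.
No island intervenes, so both surface and inverse scope are derivable.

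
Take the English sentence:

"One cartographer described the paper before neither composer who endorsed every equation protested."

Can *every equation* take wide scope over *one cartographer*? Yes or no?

No

Structurally, *every equation* is inside the relative clause *who endorsed every equation*, which is itself inside the adjunct *before neither composer who endorsed every equation protested*.
Nested islands: the RC island is itself inside an adjunct island, so wide scope is doubly excluded.
So the wide-scope reading for *every equation* is blocked.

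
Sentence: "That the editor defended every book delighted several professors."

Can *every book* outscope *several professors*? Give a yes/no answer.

*every book* is embedded in the sentential subject *that the editor defended every book*.
Sentential subjects are islands: a quantifier inside the subject clause cannot raise over the matrix predicate.
There is no licit LF on which *every book* c-commands *several professors*.

No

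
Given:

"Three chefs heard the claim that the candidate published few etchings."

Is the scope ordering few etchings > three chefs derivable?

The DP *few etchings* is contained in the complex NP *the claim that the candidate published few etchings*.
The Complex NP Constraint bars QR out of the complement clause of a noun.
So the wide-scope reading for *few etchings* is blocked.

No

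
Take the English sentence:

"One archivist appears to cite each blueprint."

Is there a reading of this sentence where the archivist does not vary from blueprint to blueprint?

This is the *one archivist* > *each blueprint* reading.
Nothing needs to raise for *one archivist* > *each blueprint*, so no island constraint is at stake.

Yes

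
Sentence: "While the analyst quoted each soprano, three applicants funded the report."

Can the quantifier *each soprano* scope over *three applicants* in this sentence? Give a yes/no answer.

No

Structurally, *each soprano* is inside the adjunct clause *while the analyst quoted each soprano*.
Adjunct clauses are scope islands: a quantifier inside an adjunct cannot raise into the matrix clause.
*each soprano* is confined to the island and cannot take scope over *three applicants*.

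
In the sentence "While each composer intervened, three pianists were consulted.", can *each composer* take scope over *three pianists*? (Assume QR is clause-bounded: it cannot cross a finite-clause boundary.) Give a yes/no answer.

No

*each composer* sits inside the adjunct clause *while each composer intervened*.
Adverbial clauses are not L-marked, so they are barriers for QR — the quantifier cannot escape the adjunct.
*each composer* is confined to the island and cannot take scope over *three pianists*.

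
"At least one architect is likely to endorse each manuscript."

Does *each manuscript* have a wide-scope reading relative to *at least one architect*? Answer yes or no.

Yes

Raising constructions are monoclausal for scope purposes; *each manuscript* is not separated from *at least one architect* by any island.
No island intervenes, so both surface and inverse scope are derivable.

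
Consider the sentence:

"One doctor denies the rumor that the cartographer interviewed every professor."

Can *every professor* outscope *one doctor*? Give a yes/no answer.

Structurally, *every professor* is inside the complex NP *the rumor that the cartographer interviewed every professor*.
The complex NP is opaque for QR — the quantifier is frozen inside the noun's complement.
The inverse ordering *every professor* > *one doctor* is therefore underivable.
(Only the surface reading survives: one fixed doctor with respect to all the relevant professors.)

No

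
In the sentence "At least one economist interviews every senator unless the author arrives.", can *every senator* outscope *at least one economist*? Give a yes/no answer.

Yes

The adjunct clause does not contain *every senator*, which is the matrix object.
Ordinary QR to a clause-peripheral position gives the wide-scope LF for the lower DP.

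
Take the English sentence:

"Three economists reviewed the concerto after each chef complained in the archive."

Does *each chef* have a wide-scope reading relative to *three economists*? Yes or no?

*each chef* occurs within the adjunct clause *after each chef complained in the archive*.
Adverbial clauses are not L-marked, so they are barriers for QR — the quantifier cannot escape the adjunct.
*each chef* is confined to the island and cannot take scope over *three economists*.

No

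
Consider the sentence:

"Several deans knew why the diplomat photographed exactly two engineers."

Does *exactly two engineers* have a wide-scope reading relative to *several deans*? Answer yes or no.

*exactly two engineers* sits inside the embedded question *why the diplomat photographed exactly two engineers*.
QR across an interrogative CP boundary is ruled out as a wh-island violation.
So the wide-scope reading for *exactly two engineers* is blocked.

No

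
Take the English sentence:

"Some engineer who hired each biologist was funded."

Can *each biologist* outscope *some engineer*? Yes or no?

No

*each biologist* is embedded in the relative clause *who hired each biologist*.
Relative clauses are scope islands: a quantifier cannot QR out of a relative clause to take scope in the matrix clause.
So the wide-scope reading for *each biologist* is blocked.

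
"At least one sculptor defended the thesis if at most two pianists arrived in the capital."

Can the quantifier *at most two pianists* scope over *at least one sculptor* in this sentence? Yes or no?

No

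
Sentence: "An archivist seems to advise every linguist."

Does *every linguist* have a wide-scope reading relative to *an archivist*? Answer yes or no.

*every linguist* is the object of the infinitival complement of a raising predicate; raising infinitives are transparent for QR, so the two DPs are in effect clausemates.
Nothing blocks QR of the lower DP to a position above the higher one, so inverse scope is available.

Yes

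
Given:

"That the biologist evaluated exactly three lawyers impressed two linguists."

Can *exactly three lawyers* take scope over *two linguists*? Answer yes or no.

The target quantifier *exactly three lawyers* is part of the sentential subject *that the biologist evaluated exactly three lawyers*.
The Sentential Subject Constraint rules out raising the quantifier out of the that-clause subject.
So *exactly three lawyers* cannot raise to a position above *two linguists*.

No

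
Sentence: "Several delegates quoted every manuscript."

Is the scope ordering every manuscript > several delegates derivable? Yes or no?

Yes

Both DPs are arguments of the same predicate; there is no clause or island boundary between them.
Ordinary QR to a clause-peripheral position gives the wide-scope LF for the lower DP.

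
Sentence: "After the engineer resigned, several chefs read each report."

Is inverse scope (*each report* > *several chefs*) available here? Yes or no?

Yes

*each report* is a matrix argument; the adjunct is an island but the target quantifier is outside it.
Ordinary QR to a clause-peripheral position gives the wide-scope LF for the lower DP.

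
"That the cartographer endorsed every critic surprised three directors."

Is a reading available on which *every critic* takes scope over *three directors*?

*every critic* sits inside the sentential subject *that the cartographer endorsed every critic*.
Subjects — clausal subjects included — are islands for extraction, and QR is no exception.
*every critic* is confined to the island and cannot take scope over *three directors*.

No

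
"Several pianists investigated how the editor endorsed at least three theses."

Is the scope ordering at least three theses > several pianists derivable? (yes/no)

No

The DP *at least three theses* is contained in the embedded question *how the editor endorsed at least three theses*.
The wh-island constraint blocks QR out of an embedded interrogative.
The inverse ordering *at least three theses* > *several pianists* is therefore underivable.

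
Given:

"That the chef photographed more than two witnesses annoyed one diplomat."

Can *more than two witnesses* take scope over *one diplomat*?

The DP *more than two witnesses* is contained in the sentential subject *that the chef photographed more than two witnesses*.
The subject-island constraint blocks QR out of a clausal subject.
*more than two witnesses* is confined to the island and cannot take scope over *one diplomat*.

No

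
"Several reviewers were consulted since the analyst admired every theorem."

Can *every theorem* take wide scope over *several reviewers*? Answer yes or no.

No

The target quantifier *every theorem* is part of the adjunct clause *since the analyst admired every theorem*.
Scope out of an adjunct clause is unavailable: QR respects the adjunct-island constraint.
So the wide-scope reading for *every theorem* is blocked.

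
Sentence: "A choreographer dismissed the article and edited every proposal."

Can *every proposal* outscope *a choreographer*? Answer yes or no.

Structurally, *every proposal* is inside one conjunct of the coordinate structure (*edited every proposal*).
A quantifier cannot raise out of one conjunct of a coordination across the whole coordinate structure — the CSC applies to QR.
*every proposal* is confined to the island and cannot take scope over *a choreographer*.

No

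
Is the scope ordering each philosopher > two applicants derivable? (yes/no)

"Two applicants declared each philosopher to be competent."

This is an ECM construction: *each philosopher* is the infinitival subject, Case-marked by the matrix verb, and the infinitive is transparent for QR.
Ordinary QR to a clause-peripheral position gives the wide-scope LF for the lower DP.
Both orderings are possible: *two applicants* > *each philosopher* and *each philosopher* > *two applicants*.

Yes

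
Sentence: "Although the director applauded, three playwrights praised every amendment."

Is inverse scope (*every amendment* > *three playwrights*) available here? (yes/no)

Yes

The adjunct island is irrelevant here — *every amendment* and *three playwrights* are both in the matrix clause.
Since no island is crossed, the inverse ordering is licensed alongside surface scope.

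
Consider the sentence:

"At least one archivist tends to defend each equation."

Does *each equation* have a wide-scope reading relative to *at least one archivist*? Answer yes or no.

Yes

*each equation* is the object of the infinitival complement of a raising predicate; raising infinitives are transparent for QR, so the two DPs are in effect clausemates.
Nothing blocks QR of the lower DP to a position above the higher one, so inverse scope is available.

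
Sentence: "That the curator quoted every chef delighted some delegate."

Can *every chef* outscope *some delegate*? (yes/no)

No

*every chef* is embedded in the sentential subject *that the curator quoted every chef*.
The subject-island constraint blocks QR out of a clausal subject.
*every chef* is confined to the island and cannot take scope over *some delegate*.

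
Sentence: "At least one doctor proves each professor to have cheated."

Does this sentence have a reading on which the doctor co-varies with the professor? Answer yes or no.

Yes

This is the *each professor* > *at least one doctor* reading.
*each professor* is an ECM subject; ECM complements are not islands, and the embedded quantifier may take matrix scope.
No island intervenes, so both surface and inverse scope are derivable.
Both orderings are possible: *at least one doctor* > *each professor* and *each professor* > *at least one doctor*.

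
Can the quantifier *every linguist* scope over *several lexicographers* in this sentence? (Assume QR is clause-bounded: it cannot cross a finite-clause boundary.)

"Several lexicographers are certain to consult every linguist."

Raising constructions are monoclausal for scope purposes; *every linguist* is not separated from *several lexicographers* by any island.
Clause-internal QR can adjoin the lower DP above the subject, yielding the inverse reading.

Yes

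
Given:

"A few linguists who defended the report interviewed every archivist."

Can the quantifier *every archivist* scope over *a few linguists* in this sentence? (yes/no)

Yes

*every archivist* is a matrix argument; only *a few linguists* is modified by the relative clause *who defended the report*, so the RC island is irrelevant to the target quantifier.
Since no island is crossed, the inverse ordering is licensed alongside surface scope.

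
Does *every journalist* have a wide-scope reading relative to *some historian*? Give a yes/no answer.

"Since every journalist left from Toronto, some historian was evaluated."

*every journalist* sits inside the adjunct clause *since every journalist left from Toronto*.
Adjuncts are opaque for quantifier raising; a quantifier in an adjunct stays inside it.
So the wide-scope reading for *every journalist* is blocked.

No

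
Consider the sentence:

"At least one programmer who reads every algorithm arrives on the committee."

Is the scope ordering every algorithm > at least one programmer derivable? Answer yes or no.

No

The DP *every algorithm* is contained in the relative clause *who reads every algorithm*.
QR out of a relative clause is ruled out by the relative-clause island constraint.
So the wide-scope reading for *every algorithm* is blocked.
(Only the surface reading survives: one fixed programmer with respect to all the relevant algorithms.)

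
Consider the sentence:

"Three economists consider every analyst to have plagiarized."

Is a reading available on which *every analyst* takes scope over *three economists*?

ECM infinitives lack a CP barrier, so *every analyst* can QR over the matrix subject *three economists*.
No island intervenes, so both surface and inverse scope are derivable.
So *every analyst* > *three economists* is among the available readings.

Yes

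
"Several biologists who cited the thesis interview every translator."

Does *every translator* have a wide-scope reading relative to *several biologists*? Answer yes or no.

Although the sentence contains a relative clause (*who cited the thesis*), *every translator* is outside it, in the matrix VP.
Clause-internal QR can adjoin the lower DP above the subject, yielding the inverse reading.
The sentence is scopally ambiguous between *several biologists* > *every translator* and *every translator* > *several biologists*.

Yes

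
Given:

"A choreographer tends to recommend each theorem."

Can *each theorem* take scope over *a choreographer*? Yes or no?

The matrix predicate is a raising verb, whose infinitival complement is not a scope island — *each theorem* can QR into the matrix clause.
Clause-internal QR can adjoin the lower DP above the subject, yielding the inverse reading.
So *each theorem* > *a choreographer* is among the available readings.

Yes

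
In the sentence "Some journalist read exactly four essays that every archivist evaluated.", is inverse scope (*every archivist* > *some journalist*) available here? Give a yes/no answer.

*every archivist* occurs within the relative clause *that every archivist evaluated* modifying *exactly four essays*.
The relative clause forms an island for QR, so the quantifier is confined to the head noun's restrictor.
So the wide-scope reading for *every archivist* is blocked.

No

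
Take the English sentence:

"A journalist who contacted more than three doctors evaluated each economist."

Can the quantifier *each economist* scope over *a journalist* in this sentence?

The RC *who contacted more than three doctors* is an island, but *each economist* is not inside it — it is the matrix object, a clausemate of *a journalist*.
Nothing blocks QR of the lower DP to a position above the higher one, so inverse scope is available.
Both orderings are possible: *a journalist* > *each economist* and *each economist* > *a journalist*.

Yes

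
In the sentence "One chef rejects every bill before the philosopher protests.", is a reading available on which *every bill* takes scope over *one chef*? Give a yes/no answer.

Neither queried DP is inside the adjunct, so the adjunct-island constraint does not apply.
Clause-internal QR can adjoin the lower DP above the subject, yielding the inverse reading.

Yes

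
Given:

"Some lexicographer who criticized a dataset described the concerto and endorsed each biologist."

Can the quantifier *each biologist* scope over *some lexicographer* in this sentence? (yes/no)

No

*each biologist* occurs within one conjunct of the coordinate structure (*endorsed each biologist*).
The Coordinate Structure Constraint blocks movement (including QR) out of a single conjunct.
So *each biologist* cannot raise high enough to outscope *some lexicographer*; only the surface ordering *some lexicographer* > *each biologist* is available.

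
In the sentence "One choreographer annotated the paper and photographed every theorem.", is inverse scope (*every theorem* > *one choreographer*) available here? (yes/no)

No

*every theorem* sits inside one conjunct of the coordinate structure (*photographed every theorem*).
Asymmetric QR out of one conjunct violates the Coordinate Structure Constraint.
So *every theorem* cannot raise to a position above *one choreographer*.
(Only the surface reading survives: one fixed choreographer with respect to all the relevant theorems.)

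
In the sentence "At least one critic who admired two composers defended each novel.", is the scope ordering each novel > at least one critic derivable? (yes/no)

Yes

*each novel* sits in the matrix clause, not in the relative clause on *at least one critic*.
Since no island is crossed, the inverse ordering is licensed alongside surface scope.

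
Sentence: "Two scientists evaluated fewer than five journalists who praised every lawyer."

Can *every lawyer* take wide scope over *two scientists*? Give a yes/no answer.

Structurally, *every lawyer* is inside the relative clause *who praised every lawyer* modifying *fewer than five journalists*.
QR out of a relative clause is ruled out by the relative-clause island constraint.
There is no licit LF on which *every lawyer* c-commands *two scientists*.

No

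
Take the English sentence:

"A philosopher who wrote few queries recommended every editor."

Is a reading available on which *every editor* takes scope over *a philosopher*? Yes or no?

The RC *who wrote few queries* is an island, but *every editor* is not inside it — it is the matrix object, a clausemate of *a philosopher*.
Ordinary QR to a clause-peripheral position gives the wide-scope LF for the lower DP.

Yes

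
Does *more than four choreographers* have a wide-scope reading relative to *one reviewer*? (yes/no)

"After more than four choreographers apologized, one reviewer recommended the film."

No

The target quantifier *more than four choreographers* is part of the adjunct clause *after more than four choreographers apologized*.
The adjunct-island constraint bars QR out of an adverbial clause.
There is no licit LF on which *more than four choreographers* c-commands *one reviewer*.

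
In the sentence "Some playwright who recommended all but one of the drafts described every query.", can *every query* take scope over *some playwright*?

Yes

*every query* is a matrix argument; only *some playwright* is modified by the relative clause *who recommended all but one of the drafts*, so the RC island is irrelevant to the target quantifier.
Clause-internal QR can adjoin the lower DP above the subject, yielding the inverse reading.
The sentence is scopally ambiguous between *some playwright* > *every query* and *every query* > *some playwright*.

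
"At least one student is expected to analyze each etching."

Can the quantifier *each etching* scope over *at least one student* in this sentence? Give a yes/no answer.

Yes

The matrix predicate is a raising verb, whose infinitival complement is not a scope island — *each etching* can QR into the matrix clause.
Clause-internal QR can adjoin the lower DP above the subject, yielding the inverse reading.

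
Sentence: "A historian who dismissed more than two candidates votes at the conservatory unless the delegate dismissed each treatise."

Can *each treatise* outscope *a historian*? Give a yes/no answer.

*each treatise* sits inside the adjunct clause *unless the delegate dismissed each treatise*.
The adjunct-island constraint bars QR out of an adverbial clause.
So *each treatise* cannot raise to a position above *a historian*.

No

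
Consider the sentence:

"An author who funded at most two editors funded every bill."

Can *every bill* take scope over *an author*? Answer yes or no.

Yes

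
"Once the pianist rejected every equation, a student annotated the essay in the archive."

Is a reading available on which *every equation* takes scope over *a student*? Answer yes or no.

No

The target quantifier *every equation* is part of the adjunct clause *once the pianist rejected every equation*.
Since the clause is an adjunct (not a complement), the Adjunct Condition blocks QR across its edge.
So *every equation* cannot raise to a position above *a student*.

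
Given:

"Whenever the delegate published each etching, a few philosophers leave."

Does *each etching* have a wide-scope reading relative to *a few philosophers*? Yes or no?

The target quantifier *each etching* is part of the adjunct clause *whenever the delegate published each etching*.
The adjunct-island constraint bars QR out of an adverbial clause.
So the wide-scope reading for *each etching* is blocked.

No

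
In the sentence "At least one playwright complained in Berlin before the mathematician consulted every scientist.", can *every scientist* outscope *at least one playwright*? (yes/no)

No

*every scientist* occurs within the adjunct clause *before the mathematician consulted every scientist*.
Adjuncts are opaque for quantifier raising; a quantifier in an adjunct stays inside it.
So the wide-scope reading for *every scientist* is blocked.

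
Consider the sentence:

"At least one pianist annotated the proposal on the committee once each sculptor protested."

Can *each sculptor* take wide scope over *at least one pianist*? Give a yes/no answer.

The DP *each sculptor* is contained in the adjunct clause *once each sculptor protested*.
Adjuncts are opaque for quantifier raising; a quantifier in an adjunct stays inside it.
*each sculptor* is confined to the island and cannot take scope over *at least one pianist*.

No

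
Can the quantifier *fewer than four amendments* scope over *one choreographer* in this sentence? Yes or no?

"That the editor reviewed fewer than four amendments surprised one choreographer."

No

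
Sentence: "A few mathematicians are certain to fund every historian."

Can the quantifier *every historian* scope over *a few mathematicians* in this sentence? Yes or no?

Yes

*every historian* is inside a raising infinitive, which is transparent to QR (no CP barrier), so it behaves as a matrix argument.
Clause-internal QR can adjoin the lower DP above the subject, yielding the inverse reading.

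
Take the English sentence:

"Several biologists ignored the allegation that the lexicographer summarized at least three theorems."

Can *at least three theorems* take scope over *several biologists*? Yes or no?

Structurally, *at least three theorems* is inside the complex NP *the allegation that the lexicographer summarized at least three theorems*.
A that-clause complement to a noun is an island; QR cannot cross the NP boundary.
The inverse ordering *at least three theorems* > *several biologists* is therefore underivable.

No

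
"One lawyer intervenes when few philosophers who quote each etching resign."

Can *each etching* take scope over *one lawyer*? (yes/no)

The DP *each etching* is contained in the relative clause *who quote each etching*, which is itself inside the adjunct *when few philosophers who quote each etching resign*.
Nested islands: the RC island is itself inside an adjunct island, so wide scope is doubly excluded.
So *each etching* cannot raise to a position above *one lawyer*.

No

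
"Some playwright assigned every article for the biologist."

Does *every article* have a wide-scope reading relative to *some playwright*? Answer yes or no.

Yes

Both DPs are arguments of the same predicate; there is no clause or island boundary between them.
Clause-internal QR can adjoin the lower DP above the subject, yielding the inverse reading.
So *every article* > *some playwright* is among the available readings.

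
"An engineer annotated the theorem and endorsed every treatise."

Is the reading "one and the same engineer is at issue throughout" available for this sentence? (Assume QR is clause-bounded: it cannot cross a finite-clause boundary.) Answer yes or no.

The described interpretation is the *an engineer* > *every treatise* scoping.
Nothing needs to raise for *an engineer* > *every treatise*, so no island constraint is at stake.

Yes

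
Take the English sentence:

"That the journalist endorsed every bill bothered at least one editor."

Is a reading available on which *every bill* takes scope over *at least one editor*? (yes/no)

No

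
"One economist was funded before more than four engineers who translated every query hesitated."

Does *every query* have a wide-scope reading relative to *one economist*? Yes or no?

No

*every query* sits inside the relative clause *who translated every query*, which is itself inside the adjunct *before more than four engineers who translated every query hesitated*.
Both the relative clause and the enclosing adjunct are scope islands; QR cannot cross either.
So the wide-scope reading for *every query* is blocked.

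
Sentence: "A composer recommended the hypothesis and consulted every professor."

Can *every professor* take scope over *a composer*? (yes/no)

*every professor* sits inside one conjunct of the coordinate structure (*consulted every professor*).
The Coordinate Structure Constraint blocks movement (including QR) out of a single conjunct.
The inverse ordering *every professor* > *a composer* is therefore underivable.
(Only the surface reading survives: one fixed composer with respect to all the relevant professors.)

No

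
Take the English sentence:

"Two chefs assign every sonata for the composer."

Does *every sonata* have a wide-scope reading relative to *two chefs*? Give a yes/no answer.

Yes

*two chefs* and *every sonata* are co-arguments of the matrix verb, with nothing but a clause-internal boundary between them.
QR within a single clause is free, so the lower quantifier may take scope over the higher one.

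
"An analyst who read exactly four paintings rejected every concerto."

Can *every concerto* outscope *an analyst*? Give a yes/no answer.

*every concerto* sits in the matrix clause, not in the relative clause on *an analyst*.
Clause-internal QR can adjoin the lower DP above the subject, yielding the inverse reading.

Yes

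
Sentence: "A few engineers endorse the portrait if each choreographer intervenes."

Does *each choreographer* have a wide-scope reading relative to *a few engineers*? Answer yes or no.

No

Structurally, *each choreographer* is inside the adjunct clause *if each choreographer intervenes*.
Since the clause is an adjunct (not a complement), the Adjunct Condition blocks QR across its edge.
So *each choreographer* cannot raise to a position above *a few engineers*.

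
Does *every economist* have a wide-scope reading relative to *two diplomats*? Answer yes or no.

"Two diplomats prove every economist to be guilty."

*every economist* is an ECM subject; ECM complements are not islands, and the embedded quantifier may take matrix scope.
QR within a single clause is free, so the lower quantifier may take scope over the higher one.
Both orderings are possible: *two diplomats* > *every economist* and *every economist* > *two diplomats*.

Yes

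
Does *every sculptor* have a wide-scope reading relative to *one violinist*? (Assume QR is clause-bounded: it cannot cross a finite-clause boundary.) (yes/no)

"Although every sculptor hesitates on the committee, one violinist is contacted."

No

Structurally, *every sculptor* is inside the adjunct clause *although every sculptor hesitates on the committee*.
Adjuncts are opaque for quantifier raising; a quantifier in an adjunct stays inside it.
So *every sculptor* cannot raise to a position above *one violinist*.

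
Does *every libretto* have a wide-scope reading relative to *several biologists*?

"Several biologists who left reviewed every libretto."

Yes

The RC *who left* is an island, but *every libretto* is not inside it — it is the matrix object, a clausemate of *several biologists*.
With no island boundary between them, the object can take inverse scope over the subject via ordinary QR within the clause.
Both orderings are possible: *several biologists* > *every libretto* and *every libretto* > *several biologists*.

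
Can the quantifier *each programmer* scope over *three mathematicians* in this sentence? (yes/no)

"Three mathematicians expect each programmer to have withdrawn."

Yes

*each programmer* is the subject of an ECM infinitive — the infinitival complement of an ECM verb is not a scope island, so *each programmer* can raise into the matrix clause.
Ordinary QR to a clause-peripheral position gives the wide-scope LF for the lower DP.
Both orderings are possible: *three mathematicians* > *each programmer* and *each programmer* > *three mathematicians*.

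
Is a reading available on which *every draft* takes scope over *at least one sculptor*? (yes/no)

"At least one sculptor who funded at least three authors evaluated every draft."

The RC *who funded at least three authors* is an island, but *every draft* is not inside it — it is the matrix object, a clausemate of *at least one sculptor*.
QR within a single clause is free, so the lower quantifier may take scope over the higher one.

Yes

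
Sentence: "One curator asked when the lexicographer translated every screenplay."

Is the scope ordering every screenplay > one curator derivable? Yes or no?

No

The DP *every screenplay* is contained in the embedded question *when the lexicographer translated every screenplay*.
QR across an interrogative CP boundary is ruled out as a wh-island violation.
Hence only narrow scope for *every screenplay* (under *one curator*) survives.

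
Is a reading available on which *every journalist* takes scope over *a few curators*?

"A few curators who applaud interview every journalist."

The RC *who applaud* is an island, but *every journalist* is not inside it — it is the matrix object, a clausemate of *a few curators*.
Clause-internal QR can adjoin the lower DP above the subject, yielding the inverse reading.

Yes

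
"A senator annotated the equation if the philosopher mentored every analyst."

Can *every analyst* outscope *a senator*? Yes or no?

No

*every analyst* is embedded in the adjunct clause *if the philosopher mentored every analyst*.
Since the clause is an adjunct (not a complement), the Adjunct Condition blocks QR across its edge.
So the wide-scope reading for *every analyst* is blocked.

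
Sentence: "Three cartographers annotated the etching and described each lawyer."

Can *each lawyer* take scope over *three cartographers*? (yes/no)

The DP *each lawyer* is contained in one conjunct of the coordinate structure (*described each lawyer*).
A quantifier cannot raise out of one conjunct of a coordination across the whole coordinate structure — the CSC applies to QR.
*each lawyer* is confined to the island and cannot take scope over *three cartographers*.

No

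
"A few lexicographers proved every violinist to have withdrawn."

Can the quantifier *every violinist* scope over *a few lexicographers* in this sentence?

Yes

*every violinist* is the subject of an ECM infinitive — the infinitival complement of an ECM verb is not a scope island, so *every violinist* can raise into the matrix clause.
Nothing blocks QR of the lower DP to a position above the higher one, so inverse scope is available.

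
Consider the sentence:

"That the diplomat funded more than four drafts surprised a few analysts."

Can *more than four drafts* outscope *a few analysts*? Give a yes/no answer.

No

*more than four drafts* sits inside the sentential subject *that the diplomat funded more than four drafts*.
The Sentential Subject Constraint rules out raising the quantifier out of the that-clause subject.
The ordering *more than four drafts* > *a few analysts* is therefore underivable.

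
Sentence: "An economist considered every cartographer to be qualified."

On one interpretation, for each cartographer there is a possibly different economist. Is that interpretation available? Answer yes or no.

Yes

The paraphrase describes the scope ordering *every cartographer* > *an economist*.
*every cartographer* is an ECM subject; ECM complements are not islands, and the embedded quantifier may take matrix scope.
Ordinary QR to a clause-peripheral position gives the wide-scope LF for the lower DP.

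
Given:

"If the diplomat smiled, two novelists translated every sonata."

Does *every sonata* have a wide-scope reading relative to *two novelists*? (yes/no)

Yes

The adjunct island is irrelevant here — *every sonata* and *two novelists* are both in the matrix clause.
Nothing blocks QR of the lower DP to a position above the higher one, so inverse scope is available.
Both orderings are possible: *two novelists* > *every sonata* and *every sonata* > *two novelists*.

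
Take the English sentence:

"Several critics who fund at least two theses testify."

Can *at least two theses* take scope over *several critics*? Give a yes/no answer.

No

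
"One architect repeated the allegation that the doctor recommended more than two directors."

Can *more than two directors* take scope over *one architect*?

*more than two directors* sits inside the complex NP *the allegation that the doctor recommended more than two directors*.
Since the clause is the complement of a nominal head, the CNPC blocks scope extraction.
The inverse ordering *more than two directors* > *one architect* is therefore underivable.
(Only the surface reading survives: one fixed architect with respect to all the relevant directors.)

No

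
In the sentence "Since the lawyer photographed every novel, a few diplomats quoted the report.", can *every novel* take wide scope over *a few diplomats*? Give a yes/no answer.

The DP *every novel* is contained in the adjunct clause *since the lawyer photographed every novel*.
Scope out of an adjunct clause is unavailable: QR respects the adjunct-island constraint.
The ordering *every novel* > *a few diplomats* is therefore underivable.

No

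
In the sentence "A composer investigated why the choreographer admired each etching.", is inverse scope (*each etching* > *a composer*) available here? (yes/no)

*each etching* sits inside the embedded question *why the choreographer admired each etching*.
An indirect question is a wh-island; the filled [Spec,CP] blocks QR across the CP edge.
There is no licit LF on which *each etching* c-commands *a composer*.

No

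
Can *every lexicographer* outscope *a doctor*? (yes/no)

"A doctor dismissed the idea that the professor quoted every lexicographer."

*every lexicographer* is embedded in the complex NP *the idea that the professor quoted every lexicographer*.
Since the clause is the complement of a nominal head, the CNPC blocks scope extraction.
*every lexicographer* > *a doctor* would require crossing that boundary, which is illicit.

No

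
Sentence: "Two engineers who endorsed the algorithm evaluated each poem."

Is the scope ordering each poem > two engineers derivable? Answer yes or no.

Yes

The relative clause *who endorsed the algorithm* modifies *two engineers*, but *each poem* is not inside that relative clause — it is an argument of the matrix verb.
Since no island is crossed, the inverse ordering is licensed alongside surface scope.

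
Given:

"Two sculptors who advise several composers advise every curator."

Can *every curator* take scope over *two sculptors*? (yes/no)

Yes

*every curator* sits in the matrix clause, not in the relative clause on *two sculptors*.
Clause-internal QR can adjoin the lower DP above the subject, yielding the inverse reading.
Both orderings are possible: *two sculptors* > *every curator* and *every curator* > *two sculptors*.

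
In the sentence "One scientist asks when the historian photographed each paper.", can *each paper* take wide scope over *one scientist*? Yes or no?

No

*each paper* is embedded in the embedded question *when the historian photographed each paper*.
QR across an interrogative CP boundary is ruled out as a wh-island violation.
Hence only narrow scope for *each paper* (under *one scientist*) survives.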